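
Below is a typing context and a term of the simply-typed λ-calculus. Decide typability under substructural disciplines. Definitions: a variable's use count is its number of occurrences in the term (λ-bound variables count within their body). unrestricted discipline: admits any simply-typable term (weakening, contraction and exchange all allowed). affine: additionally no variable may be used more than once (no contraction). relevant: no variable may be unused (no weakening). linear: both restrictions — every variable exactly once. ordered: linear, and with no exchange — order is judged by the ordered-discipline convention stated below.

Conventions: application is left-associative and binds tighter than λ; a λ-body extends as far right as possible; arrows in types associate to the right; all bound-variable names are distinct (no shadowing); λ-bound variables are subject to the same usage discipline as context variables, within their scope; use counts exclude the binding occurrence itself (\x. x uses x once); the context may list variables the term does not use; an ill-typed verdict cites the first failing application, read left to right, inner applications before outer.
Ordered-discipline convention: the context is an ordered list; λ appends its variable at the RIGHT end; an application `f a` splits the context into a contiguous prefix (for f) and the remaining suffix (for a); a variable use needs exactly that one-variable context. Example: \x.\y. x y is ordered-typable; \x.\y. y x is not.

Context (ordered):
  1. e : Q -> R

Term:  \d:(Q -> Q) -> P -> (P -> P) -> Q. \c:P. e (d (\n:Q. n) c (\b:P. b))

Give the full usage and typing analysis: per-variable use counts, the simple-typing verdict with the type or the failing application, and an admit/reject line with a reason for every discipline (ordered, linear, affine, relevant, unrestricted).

counts: e ×1, d (λ-bound) ×1, c (λ-bound) ×1, n (λ-bound) ×1, b (λ-bound) ×1
order of uses: e, d, n, c, b
typing: the term checks, with type ((Q -> Q) -> P -> (P -> P) -> Q) -> P -> R
ordered: ✓, e, d, c, n, b: once each, no exchange needed
linear: ✓, e, d, c, n, b: one use apiece
affine: ✓, at most one use each (e, d, c, n, b)
relevant: ✓, e, d, c, n, b: all used, weakening unneeded
unrestricted: ✓, simply typable at ((Q -> Q) -> P -> (P -> P) -> Q) -> P -> R; W, C, E all held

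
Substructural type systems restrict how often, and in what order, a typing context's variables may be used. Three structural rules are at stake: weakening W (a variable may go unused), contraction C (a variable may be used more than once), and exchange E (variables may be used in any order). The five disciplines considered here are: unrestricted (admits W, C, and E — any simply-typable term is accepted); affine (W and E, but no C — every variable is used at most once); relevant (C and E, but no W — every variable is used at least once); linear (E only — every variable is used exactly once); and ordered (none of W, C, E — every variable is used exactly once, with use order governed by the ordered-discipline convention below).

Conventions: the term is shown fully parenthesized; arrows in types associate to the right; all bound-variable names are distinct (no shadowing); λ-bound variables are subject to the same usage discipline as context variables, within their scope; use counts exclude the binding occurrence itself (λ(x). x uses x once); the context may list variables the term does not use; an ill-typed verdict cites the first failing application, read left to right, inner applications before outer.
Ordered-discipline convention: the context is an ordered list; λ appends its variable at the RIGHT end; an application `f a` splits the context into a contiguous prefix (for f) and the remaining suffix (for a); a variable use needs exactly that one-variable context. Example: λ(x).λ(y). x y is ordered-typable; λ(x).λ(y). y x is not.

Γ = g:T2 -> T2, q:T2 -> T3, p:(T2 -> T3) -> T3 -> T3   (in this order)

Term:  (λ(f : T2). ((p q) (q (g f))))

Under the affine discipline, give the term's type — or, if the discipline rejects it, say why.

not well-typed under affine — repeated use of q ×2
variable uses: g ×1; q ×2; p ×1; f [bound] ×1
uses in reading order: p, q, q, g, f
typing: ✓ — T2 -> T3
summary: ordered ✗ | linear ✗ | affine ✗ | relevant ✓ | unrestricted ✓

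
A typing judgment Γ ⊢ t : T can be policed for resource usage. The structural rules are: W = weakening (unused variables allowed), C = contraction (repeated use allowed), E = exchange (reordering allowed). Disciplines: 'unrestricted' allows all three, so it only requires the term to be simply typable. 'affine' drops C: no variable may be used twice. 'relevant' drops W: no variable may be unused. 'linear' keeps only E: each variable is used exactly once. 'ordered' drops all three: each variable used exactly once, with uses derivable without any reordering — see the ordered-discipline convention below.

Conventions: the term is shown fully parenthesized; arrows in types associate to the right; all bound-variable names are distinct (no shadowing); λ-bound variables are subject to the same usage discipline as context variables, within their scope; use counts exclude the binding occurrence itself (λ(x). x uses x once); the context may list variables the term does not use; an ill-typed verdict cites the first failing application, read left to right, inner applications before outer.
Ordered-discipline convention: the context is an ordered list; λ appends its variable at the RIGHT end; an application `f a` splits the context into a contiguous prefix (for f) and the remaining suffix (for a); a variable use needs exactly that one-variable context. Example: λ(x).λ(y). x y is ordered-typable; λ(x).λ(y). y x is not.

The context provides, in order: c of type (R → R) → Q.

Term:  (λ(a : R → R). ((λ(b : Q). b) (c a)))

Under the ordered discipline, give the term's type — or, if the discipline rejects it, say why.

term : (R → R) → Q
usage: c: 1, a (λ-bound): 1, b (λ-bound): 1
use order (left to right): b, c, a
typing: well-typed at (R → R) → Q
summary: ordered ✓ | linear ✓ | affine ✓ | relevant ✓ | unrestricted ✓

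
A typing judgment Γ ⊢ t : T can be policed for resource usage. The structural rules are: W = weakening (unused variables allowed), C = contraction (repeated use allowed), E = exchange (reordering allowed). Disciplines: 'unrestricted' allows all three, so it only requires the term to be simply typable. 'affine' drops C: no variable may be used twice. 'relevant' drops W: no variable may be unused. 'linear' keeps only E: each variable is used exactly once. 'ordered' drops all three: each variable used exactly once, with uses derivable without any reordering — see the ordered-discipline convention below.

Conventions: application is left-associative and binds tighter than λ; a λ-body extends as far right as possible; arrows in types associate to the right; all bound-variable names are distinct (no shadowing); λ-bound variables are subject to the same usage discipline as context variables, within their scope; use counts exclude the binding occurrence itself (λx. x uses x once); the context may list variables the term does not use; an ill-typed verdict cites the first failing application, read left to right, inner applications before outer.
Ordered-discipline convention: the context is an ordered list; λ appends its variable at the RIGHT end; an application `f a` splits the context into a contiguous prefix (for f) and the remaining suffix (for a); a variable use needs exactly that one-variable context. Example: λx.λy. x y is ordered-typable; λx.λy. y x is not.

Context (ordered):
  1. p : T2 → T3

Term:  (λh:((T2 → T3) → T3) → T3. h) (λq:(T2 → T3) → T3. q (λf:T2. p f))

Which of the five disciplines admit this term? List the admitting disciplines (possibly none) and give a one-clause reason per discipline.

admitted by: linear, affine, relevant, unrestricted
use counts: p ×1, h (λ-bound) ×1, q (λ-bound) ×1, f (λ-bound) ×1
order of uses: h, q, p, f
typing: well-typed — term : ((T2 → T3) → T3) → T3
ordered: ✗ — no ordered split (uses run h, q, p, f)
linear: ✓ — p, h, q, f: one use apiece
affine: ✓ — no duplicate uses among p, h, q, f
relevant: ✓ — every one of p, h, q, f appears
unrestricted: ✓ — well-typed at ((T2 → T3) → T3) → T3; no restrictions here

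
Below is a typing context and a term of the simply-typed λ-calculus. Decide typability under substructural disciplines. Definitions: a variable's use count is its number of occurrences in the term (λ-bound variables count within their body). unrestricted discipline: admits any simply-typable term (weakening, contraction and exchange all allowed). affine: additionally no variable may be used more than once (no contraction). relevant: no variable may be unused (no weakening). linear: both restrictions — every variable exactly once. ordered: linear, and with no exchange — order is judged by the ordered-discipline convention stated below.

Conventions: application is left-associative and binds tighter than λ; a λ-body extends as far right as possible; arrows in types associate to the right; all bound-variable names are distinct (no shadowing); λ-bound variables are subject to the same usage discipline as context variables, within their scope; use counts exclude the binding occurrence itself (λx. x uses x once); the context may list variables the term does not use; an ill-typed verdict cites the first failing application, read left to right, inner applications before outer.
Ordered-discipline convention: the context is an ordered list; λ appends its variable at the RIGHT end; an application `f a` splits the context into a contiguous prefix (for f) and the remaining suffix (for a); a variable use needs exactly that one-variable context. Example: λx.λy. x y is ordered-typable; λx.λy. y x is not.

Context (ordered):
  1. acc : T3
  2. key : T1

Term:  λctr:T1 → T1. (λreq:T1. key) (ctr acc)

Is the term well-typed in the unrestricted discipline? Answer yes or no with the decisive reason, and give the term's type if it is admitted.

no — a type mismatch blocks all five
usage: acc: 1, key: 1, ctr (λ-bound): 1, req (λ-bound): 0
uses in reading order: key, ctr, acc
typing: ill-typed: a function awaiting T1 gets T3
across the five disciplines: ordered ✗, linear ✗, affine ✗, relevant ✗, unrestricted ✗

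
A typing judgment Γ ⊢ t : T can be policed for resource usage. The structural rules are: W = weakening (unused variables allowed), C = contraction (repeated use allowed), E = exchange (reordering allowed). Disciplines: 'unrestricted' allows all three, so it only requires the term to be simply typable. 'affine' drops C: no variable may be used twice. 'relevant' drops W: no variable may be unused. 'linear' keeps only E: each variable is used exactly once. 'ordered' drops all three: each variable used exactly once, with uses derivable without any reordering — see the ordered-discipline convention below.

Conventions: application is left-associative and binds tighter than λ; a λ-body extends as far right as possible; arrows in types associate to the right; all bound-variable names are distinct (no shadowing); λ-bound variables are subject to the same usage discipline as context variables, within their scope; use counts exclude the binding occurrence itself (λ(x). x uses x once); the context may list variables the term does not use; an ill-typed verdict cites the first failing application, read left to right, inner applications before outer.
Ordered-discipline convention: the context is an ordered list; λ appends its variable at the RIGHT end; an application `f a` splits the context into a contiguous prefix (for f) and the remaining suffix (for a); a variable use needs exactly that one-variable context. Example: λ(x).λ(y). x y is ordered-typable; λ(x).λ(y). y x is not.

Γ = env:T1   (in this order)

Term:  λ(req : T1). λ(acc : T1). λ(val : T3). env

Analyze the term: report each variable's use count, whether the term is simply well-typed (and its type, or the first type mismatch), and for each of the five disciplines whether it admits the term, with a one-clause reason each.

variable uses: env: 1×, req [bound]: 0×, acc [bound]: 0×, val [bound]: 0×
left-to-right use order: env
typing: well-typed — term : T1 -> T1 -> T3 -> T1
ordered: ✗ — req, acc, val never used (weakening)
linear: ✗ — req, acc, val never used (weakening)
affine: ✓ — at most one use each (env, req, acc, val)
relevant: ✗ — req, acc, val never used (weakening)
unrestricted: ✓ — type-checks (T1 -> T1 -> T3 -> T1) and nothing is barred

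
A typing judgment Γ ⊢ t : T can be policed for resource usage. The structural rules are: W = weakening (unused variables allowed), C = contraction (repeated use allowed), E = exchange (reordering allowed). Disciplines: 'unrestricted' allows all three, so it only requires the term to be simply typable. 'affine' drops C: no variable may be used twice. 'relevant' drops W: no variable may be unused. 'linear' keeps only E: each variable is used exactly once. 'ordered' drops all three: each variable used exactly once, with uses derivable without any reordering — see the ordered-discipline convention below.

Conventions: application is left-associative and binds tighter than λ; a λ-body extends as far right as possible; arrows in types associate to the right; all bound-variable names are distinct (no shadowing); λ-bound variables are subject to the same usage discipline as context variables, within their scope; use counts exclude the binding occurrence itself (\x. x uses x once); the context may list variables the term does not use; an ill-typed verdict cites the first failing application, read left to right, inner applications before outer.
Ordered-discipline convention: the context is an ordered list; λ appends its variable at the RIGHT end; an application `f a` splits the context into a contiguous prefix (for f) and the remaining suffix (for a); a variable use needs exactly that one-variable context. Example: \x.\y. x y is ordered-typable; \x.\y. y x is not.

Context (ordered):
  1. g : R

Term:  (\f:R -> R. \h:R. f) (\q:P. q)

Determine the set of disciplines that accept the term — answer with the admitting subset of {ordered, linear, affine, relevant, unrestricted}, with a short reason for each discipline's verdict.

admitting disciplines: none
usage: g: 0×, f [bound]: 1×, h [bound]: 0×, q [bound]: 1×
use order (left to right): f, q
typing: ill-typed: argument of type P -> P where R -> R is required
ordered: ✗, a type mismatch blocks all five
linear: ✗, the type mismatch rejects it
affine: ✗, not simply typable
relevant: ✗, fails simple typing
unrestricted: ✗, a type mismatch blocks all five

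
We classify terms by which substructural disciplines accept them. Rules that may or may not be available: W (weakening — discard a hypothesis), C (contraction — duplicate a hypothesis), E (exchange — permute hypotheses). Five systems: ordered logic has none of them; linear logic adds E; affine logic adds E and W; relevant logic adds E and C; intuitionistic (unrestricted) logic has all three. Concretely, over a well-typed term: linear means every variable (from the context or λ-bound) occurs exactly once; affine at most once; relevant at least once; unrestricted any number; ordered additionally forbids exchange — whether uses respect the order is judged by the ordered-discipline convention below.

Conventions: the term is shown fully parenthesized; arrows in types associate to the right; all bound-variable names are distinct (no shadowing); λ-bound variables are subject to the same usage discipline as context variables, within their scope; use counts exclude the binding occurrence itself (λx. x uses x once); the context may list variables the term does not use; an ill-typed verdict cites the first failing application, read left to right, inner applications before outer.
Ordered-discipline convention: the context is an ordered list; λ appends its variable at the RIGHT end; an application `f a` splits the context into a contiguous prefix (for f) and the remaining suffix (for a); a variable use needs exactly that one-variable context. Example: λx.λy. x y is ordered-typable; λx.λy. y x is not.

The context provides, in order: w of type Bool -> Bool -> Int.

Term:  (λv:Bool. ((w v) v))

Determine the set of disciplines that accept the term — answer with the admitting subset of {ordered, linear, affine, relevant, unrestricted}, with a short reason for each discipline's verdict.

accepted by: relevant, unrestricted
usage: w: 1; v [bound]: 2
left-to-right use order: w, v, v
typing: well-typed at Bool -> Int
ordered: ✗, needs contraction — v ×2
linear: ✗, needs contraction — v ×2
affine: ✗, needs contraction — v ×2
relevant: ✓, none of w, v goes unused
unrestricted: ✓, type-checks (Bool -> Int) and nothing is barred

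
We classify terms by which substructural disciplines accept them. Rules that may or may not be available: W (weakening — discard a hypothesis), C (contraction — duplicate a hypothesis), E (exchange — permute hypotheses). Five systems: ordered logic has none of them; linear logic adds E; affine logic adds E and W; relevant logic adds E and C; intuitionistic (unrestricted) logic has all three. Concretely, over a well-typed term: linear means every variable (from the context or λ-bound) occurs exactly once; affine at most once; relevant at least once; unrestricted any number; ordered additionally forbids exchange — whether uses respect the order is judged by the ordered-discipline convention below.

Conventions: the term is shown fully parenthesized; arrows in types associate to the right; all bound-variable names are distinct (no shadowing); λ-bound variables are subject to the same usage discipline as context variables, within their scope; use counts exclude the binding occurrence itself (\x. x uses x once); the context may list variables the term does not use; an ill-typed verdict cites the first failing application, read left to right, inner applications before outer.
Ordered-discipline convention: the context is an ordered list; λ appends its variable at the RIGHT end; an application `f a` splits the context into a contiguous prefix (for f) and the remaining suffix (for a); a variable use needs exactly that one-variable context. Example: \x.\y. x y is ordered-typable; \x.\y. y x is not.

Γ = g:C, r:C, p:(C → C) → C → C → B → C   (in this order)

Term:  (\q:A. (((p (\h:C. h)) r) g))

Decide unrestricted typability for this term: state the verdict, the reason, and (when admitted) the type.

yes — simply typable at A → B → C; W, C, E all held; term : A → B → C
usage: g: 1×; r: 1×; p: 1×; q [bound]: 0×; h [bound]: 1×
left-to-right use order: p, h, r, g
typing: the term checks, with type A → B → C
per-discipline verdicts: ordered ✗ · linear ✗ · affine ✓ · relevant ✗ · unrestricted ✓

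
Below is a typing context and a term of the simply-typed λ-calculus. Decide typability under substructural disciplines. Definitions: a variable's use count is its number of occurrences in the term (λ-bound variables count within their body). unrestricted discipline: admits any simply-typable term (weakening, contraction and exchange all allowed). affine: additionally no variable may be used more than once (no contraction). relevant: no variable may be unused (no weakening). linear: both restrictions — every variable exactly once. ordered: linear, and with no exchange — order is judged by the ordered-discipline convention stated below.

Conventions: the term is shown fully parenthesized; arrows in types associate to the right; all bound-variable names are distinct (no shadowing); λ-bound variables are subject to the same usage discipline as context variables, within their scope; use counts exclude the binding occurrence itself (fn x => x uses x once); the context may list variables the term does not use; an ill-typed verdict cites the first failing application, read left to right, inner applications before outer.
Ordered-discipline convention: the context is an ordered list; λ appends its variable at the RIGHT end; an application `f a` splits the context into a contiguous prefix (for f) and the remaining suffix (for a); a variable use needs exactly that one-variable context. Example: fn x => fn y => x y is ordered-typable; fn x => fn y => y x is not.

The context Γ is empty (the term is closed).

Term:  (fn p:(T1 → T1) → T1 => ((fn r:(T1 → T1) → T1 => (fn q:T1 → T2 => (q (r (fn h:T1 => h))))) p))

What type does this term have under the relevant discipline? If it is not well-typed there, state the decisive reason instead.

term : ((T1 → T1) → T1) → (T1 → T2) → T2
counts: p [bound] ×1; r [bound] ×1; q [bound] ×1; h [bound] ×1
uses in reading order: q, r, h, p
typing: well-typed — term : ((T1 → T1) → T1) → (T1 → T2) → T2
summary: ordered ✗; linear ✓; affine ✓; relevant ✓; unrestricted ✓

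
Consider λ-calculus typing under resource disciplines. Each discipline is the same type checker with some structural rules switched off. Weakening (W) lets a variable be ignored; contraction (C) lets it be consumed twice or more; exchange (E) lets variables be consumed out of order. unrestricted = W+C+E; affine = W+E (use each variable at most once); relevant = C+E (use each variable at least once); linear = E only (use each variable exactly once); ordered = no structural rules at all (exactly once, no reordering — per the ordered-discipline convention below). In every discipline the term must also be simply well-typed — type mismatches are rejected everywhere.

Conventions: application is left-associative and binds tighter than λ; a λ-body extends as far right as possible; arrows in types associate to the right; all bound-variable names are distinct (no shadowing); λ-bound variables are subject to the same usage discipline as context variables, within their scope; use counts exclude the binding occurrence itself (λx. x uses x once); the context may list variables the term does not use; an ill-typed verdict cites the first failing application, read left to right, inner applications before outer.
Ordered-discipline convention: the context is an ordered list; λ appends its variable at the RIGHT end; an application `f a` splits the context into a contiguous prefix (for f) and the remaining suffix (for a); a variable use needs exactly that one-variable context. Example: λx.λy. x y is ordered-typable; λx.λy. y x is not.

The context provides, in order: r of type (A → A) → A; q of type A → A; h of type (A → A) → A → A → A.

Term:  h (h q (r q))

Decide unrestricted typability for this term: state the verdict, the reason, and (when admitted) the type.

yes — type-checks (A → A → A) and nothing is barred; term : A → A → A
variable uses: r: 1×, q: 2×, h: 2×
use order (left to right): h, h, q, r, q
typing: the term checks, with type A → A → A
all disciplines: ordered ✗ · linear ✗ · affine ✗ · relevant ✓ · unrestricted ✓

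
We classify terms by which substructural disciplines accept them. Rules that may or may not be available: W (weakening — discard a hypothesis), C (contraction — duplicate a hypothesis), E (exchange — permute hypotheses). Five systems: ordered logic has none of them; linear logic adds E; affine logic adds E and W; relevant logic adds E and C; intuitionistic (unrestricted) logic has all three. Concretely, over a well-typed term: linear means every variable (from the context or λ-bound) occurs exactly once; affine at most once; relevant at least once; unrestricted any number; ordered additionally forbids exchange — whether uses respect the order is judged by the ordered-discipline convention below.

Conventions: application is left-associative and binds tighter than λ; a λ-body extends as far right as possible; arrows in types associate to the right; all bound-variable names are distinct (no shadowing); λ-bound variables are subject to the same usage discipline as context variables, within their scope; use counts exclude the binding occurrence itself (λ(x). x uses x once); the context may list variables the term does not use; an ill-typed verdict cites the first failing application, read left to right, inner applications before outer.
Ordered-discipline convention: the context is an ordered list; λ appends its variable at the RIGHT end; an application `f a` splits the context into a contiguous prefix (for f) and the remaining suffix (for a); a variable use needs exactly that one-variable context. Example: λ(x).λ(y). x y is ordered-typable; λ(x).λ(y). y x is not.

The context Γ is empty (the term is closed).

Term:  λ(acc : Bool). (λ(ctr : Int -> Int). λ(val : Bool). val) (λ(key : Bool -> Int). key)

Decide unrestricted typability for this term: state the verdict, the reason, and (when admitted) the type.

no — a type mismatch blocks all five
usage: acc (λ-bound): 0, ctr (λ-bound): 0, val (λ-bound): 1, key (λ-bound): 1
use order (left to right): val, key
typing: ill-typed: a function awaiting Int -> Int gets (Bool -> Int) -> Bool -> Int
all disciplines: ordered ✗; linear ✗; affine ✗; relevant ✗; unrestricted ✗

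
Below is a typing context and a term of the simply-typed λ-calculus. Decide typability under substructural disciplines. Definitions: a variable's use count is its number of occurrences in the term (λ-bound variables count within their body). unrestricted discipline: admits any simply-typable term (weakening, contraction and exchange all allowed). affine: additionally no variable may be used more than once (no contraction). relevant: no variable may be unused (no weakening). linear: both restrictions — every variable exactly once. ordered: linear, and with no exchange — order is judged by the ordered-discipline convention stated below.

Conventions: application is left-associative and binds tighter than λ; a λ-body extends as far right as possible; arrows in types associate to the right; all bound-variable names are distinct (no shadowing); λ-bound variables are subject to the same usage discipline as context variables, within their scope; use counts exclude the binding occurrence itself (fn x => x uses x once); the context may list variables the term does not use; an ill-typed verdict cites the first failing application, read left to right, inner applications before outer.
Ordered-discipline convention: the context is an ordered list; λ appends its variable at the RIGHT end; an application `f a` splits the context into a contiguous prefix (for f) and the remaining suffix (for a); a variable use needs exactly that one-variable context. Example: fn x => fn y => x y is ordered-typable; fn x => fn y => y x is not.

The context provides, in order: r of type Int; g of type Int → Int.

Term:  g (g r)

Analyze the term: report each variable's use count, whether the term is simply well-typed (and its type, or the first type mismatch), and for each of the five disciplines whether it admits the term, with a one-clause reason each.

usage: r: 1, g: 2
order of uses: g, g, r
typing: well-typed — term : Int
ordered: ✗, g ×2 used more than once (contraction)
linear: ✗, g ×2 used more than once (contraction)
affine: ✗, g ×2 used more than once (contraction)
relevant: ✓, every one of r, g appears
unrestricted: ✓, simply typable at Int; W, C, E all held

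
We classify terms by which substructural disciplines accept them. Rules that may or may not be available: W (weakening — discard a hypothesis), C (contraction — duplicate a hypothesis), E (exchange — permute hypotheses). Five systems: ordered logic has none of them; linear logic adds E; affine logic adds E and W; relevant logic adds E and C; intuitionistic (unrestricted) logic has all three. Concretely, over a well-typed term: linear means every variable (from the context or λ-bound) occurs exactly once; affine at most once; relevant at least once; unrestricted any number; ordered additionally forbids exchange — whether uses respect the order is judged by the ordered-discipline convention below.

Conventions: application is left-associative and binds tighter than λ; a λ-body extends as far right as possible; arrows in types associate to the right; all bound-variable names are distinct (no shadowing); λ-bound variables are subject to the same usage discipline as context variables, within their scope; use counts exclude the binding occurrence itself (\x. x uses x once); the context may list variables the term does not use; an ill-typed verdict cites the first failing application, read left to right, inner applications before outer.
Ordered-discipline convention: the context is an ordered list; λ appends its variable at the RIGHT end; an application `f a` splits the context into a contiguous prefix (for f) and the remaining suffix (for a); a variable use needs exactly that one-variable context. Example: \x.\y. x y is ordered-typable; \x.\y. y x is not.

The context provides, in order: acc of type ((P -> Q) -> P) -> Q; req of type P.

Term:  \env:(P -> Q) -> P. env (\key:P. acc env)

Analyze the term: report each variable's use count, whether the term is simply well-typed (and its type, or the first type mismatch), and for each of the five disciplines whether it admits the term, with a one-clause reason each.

usage: acc: 1×, req: 0×, env (bound): 2×, key (bound): 0×
use order (left to right): env, acc, env
typing: well-typed — term : ((P -> Q) -> P) -> P
ordered: ✗ — needs contraction — env ×2; needs weakening: req, key unused
linear: ✗ — needs contraction — env ×2; needs weakening: req, key unused
affine: ✗ — needs contraction — env ×2
relevant: ✗ — needs weakening: req, key unused
unrestricted: ✓ — simply typable at ((P -> Q) -> P) -> P; W, C, E all held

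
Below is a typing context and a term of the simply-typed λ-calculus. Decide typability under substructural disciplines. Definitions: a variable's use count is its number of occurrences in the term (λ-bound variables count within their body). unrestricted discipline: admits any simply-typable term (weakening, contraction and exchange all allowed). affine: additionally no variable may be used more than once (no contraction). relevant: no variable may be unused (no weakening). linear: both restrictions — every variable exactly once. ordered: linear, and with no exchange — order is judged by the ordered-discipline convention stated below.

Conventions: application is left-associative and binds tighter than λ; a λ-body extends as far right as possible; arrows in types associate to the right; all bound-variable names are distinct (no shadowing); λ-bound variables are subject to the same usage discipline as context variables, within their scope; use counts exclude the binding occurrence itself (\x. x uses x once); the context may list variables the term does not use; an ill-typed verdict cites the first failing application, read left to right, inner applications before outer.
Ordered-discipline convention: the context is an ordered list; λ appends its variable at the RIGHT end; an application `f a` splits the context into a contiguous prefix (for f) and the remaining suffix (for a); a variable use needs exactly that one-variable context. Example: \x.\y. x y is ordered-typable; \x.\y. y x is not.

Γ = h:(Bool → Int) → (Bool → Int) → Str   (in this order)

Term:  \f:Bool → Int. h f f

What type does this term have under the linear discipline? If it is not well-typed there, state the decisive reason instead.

not well-typed under linear — needs contraction — f ×2
use counts: h: 1×; f (λ-bound): 2×
order of uses: h, f, f
typing: well-typed at (Bool → Int) → Str
summary: ordered ✗ · linear ✗ · affine ✗ · relevant ✓ · unrestricted ✓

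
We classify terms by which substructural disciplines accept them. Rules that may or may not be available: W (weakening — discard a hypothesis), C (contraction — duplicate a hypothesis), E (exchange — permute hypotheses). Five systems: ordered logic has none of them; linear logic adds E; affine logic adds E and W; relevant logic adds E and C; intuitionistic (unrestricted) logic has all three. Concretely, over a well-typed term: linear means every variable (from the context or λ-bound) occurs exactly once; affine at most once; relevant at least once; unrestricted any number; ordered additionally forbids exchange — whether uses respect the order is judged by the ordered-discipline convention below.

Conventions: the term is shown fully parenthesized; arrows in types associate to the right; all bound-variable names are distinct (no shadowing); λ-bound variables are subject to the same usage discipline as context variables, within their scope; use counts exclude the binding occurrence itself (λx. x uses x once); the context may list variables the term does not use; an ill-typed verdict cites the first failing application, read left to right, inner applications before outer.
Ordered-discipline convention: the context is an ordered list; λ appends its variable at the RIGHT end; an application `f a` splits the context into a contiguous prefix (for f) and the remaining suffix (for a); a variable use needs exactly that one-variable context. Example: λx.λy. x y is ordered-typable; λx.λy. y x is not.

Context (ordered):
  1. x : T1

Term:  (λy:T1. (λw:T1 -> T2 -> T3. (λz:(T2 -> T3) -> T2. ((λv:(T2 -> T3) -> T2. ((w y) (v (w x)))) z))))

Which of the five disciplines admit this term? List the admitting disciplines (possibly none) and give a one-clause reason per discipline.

admitting disciplines: relevant, unrestricted
use counts: x=1, y [bound]=1, w [bound]=2, z [bound]=1, v [bound]=1
order of uses: w, y, v, w, x, z
typing: ✓ — T1 -> (T1 -> T2 -> T3) -> ((T2 -> T3) -> T2) -> T3
ordered: ✗, uses contraction: w ×2
linear: ✗, uses contraction: w ×2
affine: ✗, uses contraction: w ×2
relevant: ✓, x, y, w, z, v: all used, weakening unneeded
unrestricted: ✓, well-typed at T1 -> (T1 -> T2 -> T3) -> ((T2 -> T3) -> T2) -> T3; no restrictions here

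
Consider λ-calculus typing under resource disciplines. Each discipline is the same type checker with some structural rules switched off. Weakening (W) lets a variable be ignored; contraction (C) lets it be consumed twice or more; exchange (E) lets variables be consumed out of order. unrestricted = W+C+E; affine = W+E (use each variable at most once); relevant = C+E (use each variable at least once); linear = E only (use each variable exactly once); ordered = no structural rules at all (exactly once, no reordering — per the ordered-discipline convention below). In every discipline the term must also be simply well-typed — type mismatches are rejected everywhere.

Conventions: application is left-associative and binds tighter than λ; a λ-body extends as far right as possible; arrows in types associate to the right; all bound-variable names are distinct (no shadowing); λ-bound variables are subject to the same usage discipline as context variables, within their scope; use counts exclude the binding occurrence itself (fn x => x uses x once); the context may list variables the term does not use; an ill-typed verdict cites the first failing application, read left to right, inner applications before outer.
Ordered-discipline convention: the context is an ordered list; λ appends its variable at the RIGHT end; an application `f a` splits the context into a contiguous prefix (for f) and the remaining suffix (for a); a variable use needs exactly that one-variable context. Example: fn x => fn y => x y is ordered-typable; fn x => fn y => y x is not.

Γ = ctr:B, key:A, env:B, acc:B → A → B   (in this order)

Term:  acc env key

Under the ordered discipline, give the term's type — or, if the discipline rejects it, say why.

not well-typed under ordered — needs weakening: ctr unused
usage: ctr: 0, key: 1, env: 1, acc: 1
uses in reading order: acc, env, key
typing: ✓ — B
all disciplines: ordered ✗; linear ✗; affine ✓; relevant ✗; unrestricted ✓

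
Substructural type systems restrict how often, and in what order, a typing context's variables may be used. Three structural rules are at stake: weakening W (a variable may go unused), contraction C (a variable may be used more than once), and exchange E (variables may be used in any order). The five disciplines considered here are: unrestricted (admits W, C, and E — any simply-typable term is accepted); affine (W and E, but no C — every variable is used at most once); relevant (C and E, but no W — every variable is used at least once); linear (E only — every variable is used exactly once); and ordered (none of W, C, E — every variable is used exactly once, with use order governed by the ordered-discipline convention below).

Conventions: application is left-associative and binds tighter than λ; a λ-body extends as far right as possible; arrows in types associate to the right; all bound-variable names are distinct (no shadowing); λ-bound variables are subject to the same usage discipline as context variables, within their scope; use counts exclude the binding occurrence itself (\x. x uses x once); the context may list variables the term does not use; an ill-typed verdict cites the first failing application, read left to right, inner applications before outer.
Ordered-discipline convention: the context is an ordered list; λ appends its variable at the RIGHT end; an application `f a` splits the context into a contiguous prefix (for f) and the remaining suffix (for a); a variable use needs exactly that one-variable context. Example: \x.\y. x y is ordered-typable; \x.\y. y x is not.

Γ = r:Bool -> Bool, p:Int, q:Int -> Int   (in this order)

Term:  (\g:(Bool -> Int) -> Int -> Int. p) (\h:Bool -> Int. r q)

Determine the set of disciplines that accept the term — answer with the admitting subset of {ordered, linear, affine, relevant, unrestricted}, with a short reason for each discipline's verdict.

admitting disciplines: none
variable uses: r: 1; p: 1; q: 1; g (λ-bound): 0; h (λ-bound): 0
use order (left to right): p, r, q
typing: ill-typed: an application expects Bool but receives Int -> Int
ordered: ✗, a type mismatch blocks all five
linear: ✗, the type mismatch rejects it
affine: ✗, not simply typable
relevant: ✗, fails simple typing
unrestricted: ✗, a type mismatch blocks all five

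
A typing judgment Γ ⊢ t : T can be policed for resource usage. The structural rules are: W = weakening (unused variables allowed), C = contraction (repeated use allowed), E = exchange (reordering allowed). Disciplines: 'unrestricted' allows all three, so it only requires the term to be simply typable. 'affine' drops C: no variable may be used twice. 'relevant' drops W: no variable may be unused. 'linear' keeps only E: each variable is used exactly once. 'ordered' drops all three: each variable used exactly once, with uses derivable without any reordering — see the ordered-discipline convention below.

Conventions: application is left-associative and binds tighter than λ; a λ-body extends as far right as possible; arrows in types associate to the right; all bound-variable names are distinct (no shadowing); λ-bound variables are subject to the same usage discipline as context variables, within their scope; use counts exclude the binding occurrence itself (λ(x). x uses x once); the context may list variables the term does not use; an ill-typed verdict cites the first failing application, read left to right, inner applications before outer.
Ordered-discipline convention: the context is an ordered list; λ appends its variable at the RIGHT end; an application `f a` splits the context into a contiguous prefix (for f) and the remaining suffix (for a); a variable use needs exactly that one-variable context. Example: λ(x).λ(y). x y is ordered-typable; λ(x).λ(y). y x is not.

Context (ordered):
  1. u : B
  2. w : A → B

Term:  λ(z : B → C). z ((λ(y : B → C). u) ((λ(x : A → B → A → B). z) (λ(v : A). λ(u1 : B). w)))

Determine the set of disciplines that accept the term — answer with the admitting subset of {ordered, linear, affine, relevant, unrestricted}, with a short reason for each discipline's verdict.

admitted in: unrestricted
use counts: u: 1; w: 1; z (bound): 2; y (bound): 0; x (bound): 0; v (bound): 0; u1 (bound): 0
left-to-right use order: z, u, z, w
typing: well-typed — term : (B → C) → C
ordered: ✗, needs contraction — z ×2; y, x, v, u1 never used (weakening)
linear: ✗, needs contraction — z ×2; y, x, v, u1 never used (weakening)
affine: ✗, needs contraction — z ×2
relevant: ✗, y, x, v, u1 never used (weakening)
unrestricted: ✓, well-typed at (B → C) → C; no restrictions here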